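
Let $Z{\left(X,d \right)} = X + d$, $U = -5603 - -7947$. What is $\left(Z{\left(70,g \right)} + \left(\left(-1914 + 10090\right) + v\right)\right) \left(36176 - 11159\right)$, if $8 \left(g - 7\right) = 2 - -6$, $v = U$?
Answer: $265130166$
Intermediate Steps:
$U = 2344$ ($U = -5603 + 7947 = 2344$)
$v = 2344$
$g = 8$ ($g = 7 + \frac{2 - -6}{8} = 7 + \frac{2 + 6}{8} = 7 + \frac{1}{8} \cdot 8 = 7 + 1 = 8$)
$\left(Z{\left(70,g \right)} + \left(\left(-1914 + 10090\right) + v\right)\right) \left(36176 - 11159\right) = \left(\left(70 + 8\right) + \left(\left(-1914 + 10090\right) + 2344\right)\right) \left(36176 - 11159\right) = \left(78 + \left(8176 + 2344\right)\right) 25017 = \left(78 + 10520\right) 25017 = 10598 \cdot 25017 = 265130166$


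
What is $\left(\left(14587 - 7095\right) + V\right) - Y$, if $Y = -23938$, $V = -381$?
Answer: $31049$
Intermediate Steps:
$\left(\left(14587 - 7095\right) + V\right) - Y = \left(\left(14587 - 7095\right) - 381\right) - -23938 = \left(7492 - 381\right) + 23938 = 7111 + 23938 = 31049$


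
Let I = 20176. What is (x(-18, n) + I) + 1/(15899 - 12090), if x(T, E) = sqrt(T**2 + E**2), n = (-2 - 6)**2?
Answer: 76850385/3809 + 2*sqrt(1105) ≈ 20242.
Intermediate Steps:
n = 64 (n = (-8)**2 = 64)
x(T, E) = sqrt(E**2 + T**2)
(x(-18, n) + I) + 1/(15899 - 12090) = (sqrt(64**2 + (-18)**2) + 20176) + 1/(15899 - 12090) = (sqrt(4096 + 324) + 20176) + 1/3809 = (sqrt(4420) + 20176) + 1/3809 = (2*sqrt(1105) + 20176) + 1/3809 = (20176 + 2*sqrt(1105)) + 1/3809 = 76850385/3809 + 2*sqrt(1105)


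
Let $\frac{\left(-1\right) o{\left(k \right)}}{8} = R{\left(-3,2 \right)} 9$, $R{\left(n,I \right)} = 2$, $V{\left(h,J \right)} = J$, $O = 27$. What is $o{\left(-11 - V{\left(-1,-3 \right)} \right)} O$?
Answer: $-3888$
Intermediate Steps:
$o{\left(k \right)} = -144$ ($o{\left(k \right)} = - 8 \cdot 2 \cdot 9 = \left(-8\right) 18 = -144$)
$o{\left(-11 - V{\left(-1,-3 \right)} \right)} O = \left(-144\right) 27 = -3888$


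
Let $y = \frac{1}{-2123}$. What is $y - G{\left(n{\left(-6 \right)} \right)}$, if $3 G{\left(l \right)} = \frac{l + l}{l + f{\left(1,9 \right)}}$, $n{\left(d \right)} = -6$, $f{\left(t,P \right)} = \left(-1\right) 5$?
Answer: $- \frac{773}{2123} \approx -0.36411$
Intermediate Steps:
$f{\left(t,P \right)} = -5$
$G{\left(l \right)} = \frac{2 l}{3 \left(-5 + l\right)}$ ($G{\left(l \right)} = \frac{\left(l + l\right) \frac{1}{l - 5}}{3} = \frac{2 l \frac{1}{-5 + l}}{3} = \frac{2 l}{3 \left(-5 + l\right)}$)
$y = - \frac{1}{2123} \approx -0.00047103$
$y - G{\left(n{\left(-6 \right)} \right)} = - \frac{1}{2123} - \frac{2}{3} \left(-6\right) \frac{1}{-5 - 6} = - \frac{1}{2123} - \frac{2}{3} \left(-6\right) \frac{1}{-11} = - \frac{1}{2123} - \frac{2}{3} \left(-6\right) \left(- \frac{1}{11}\right) = - \frac{1}{2123} - \frac{4}{11} = - \frac{773}{2123}$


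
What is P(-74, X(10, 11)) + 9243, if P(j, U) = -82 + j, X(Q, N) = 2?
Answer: 9087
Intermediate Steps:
P(-74, X(10, 11)) + 9243 = (-82 - 74) + 9243 = -156 + 9243 = 9087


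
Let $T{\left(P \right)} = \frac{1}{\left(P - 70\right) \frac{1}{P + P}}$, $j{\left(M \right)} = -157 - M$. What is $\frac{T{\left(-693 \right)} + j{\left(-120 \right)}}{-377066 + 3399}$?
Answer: $\frac{3835}{40729703} \approx 9.4157 \cdot 10^{-5}$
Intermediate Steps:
$T{\left(P \right)} = \frac{2 P}{-70 + P}$ ($T{\left(P \right)} = \frac{1}{\left(-70 + P\right) \frac{1}{2 P}} = \frac{1}{\frac{1}{2} \frac{1}{P} \left(-70 + P\right)} = \frac{2 P}{-70 + P}$)
$\frac{T{\left(-693 \right)} + j{\left(-120 \right)}}{-377066 + 3399} = \frac{2 \left(-693\right) \frac{1}{-70 - 693} - 37}{-377066 + 3399} = \frac{2 \left(-693\right) \frac{1}{-763} + \left(-157 + 120\right)}{-373667} = \left(2 \left(-693\right) \left(- \frac{1}{763}\right) - 37\right) \left(- \frac{1}{373667}\right) = \left(\frac{198}{109} - 37\right) \left(- \frac{1}{373667}\right) = \left(- \frac{3835}{109}\right) \left(- \frac{1}{373667}\right) = \frac{3835}{40729703}$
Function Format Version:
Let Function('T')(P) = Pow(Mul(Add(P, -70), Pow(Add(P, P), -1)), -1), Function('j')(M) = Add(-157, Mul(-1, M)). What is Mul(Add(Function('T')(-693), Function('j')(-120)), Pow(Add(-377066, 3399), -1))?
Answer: Rational(3835, 40729703) ≈ 9.4157e-5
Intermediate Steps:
Function('T')(P) = Mul(2, P, Pow(Add(-70, P), -1)) (Function('T')(P) = Pow(Mul(Add(-70, P), Pow(Mul(2, P), -1)), -1) = Pow(Mul(Add(-70, P), Mul(Rational(1, 2), Pow(P, -1))), -1) = Pow(Mul(Rational(1, 2), Pow(P, -1), Add(-70, P)), -1) = Mul(2, P, Pow(Add(-70, P), -1)))
Mul(Add(Function('T')(-693), Function('j')(-120)), Pow(Add(-377066, 3399), -1)) = Mul(Add(Mul(2, -693, Pow(Add(-70, -693), -1)), Add(-157, Mul(-1, -120))), Pow(Add(-377066, 3399), -1)) = Mul(Add(Mul(2, -693, Pow(-763, -1)), Add(-157, 120)), Pow(-373667, -1)) = Mul(Add(Mul(2, -693, Rational(-1, 763)), -37), Rational(-1, 373667)) = Mul(Add(Rational(198, 109), -37), Rational(-1, 373667)) = Mul(Rational(-3835, 109), Rational(-1, 373667)) = Rational(3835, 40729703)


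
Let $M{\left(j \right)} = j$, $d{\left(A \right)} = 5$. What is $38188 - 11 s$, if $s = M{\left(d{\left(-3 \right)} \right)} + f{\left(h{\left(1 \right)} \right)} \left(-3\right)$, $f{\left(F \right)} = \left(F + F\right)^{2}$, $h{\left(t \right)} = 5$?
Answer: $41433$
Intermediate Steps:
$f{\left(F \right)} = 4 F^{2}$ ($f{\left(F \right)} = \left(2 F\right)^{2} = 4 F^{2}$)
$s = -295$ ($s = 5 + 4 \cdot 5^{2} \left(-3\right) = 5 + 4 \cdot 25 \left(-3\right) = 5 + 100 \left(-3\right) = 5 - 300 = -295$)
$38188 - 11 s = 38188 - 11 \left(-295\right) = 38188 - -3245 = 38188 + 3245 = 41433$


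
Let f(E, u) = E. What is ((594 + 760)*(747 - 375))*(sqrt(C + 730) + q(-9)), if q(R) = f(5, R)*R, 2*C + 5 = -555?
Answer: -22665960 + 7555320*sqrt(2) ≈ -1.1981e+7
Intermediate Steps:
C = -280 (C = -5/2 + (1/2)*(-555) = -5/2 - 555/2 = -280)
q(R) = 5*R
((594 + 760)*(747 - 375))*(sqrt(C + 730) + q(-9)) = ((594 + 760)*(747 - 375))*(sqrt(-280 + 730) + 5*(-9)) = (1354*372)*(sqrt(450) - 45) = 503688*(15*sqrt(2) - 45) = 503688*(-45 + 15*sqrt(2)) = -22665960 + 7555320*sqrt(2)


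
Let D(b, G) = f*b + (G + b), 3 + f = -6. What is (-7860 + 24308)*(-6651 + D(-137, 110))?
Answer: -89559360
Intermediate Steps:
f = -9 (f = -3 - 6 = -9)
D(b, G) = G - 8*b (D(b, G) = -9*b + (G + b) = G - 8*b)
(-7860 + 24308)*(-6651 + D(-137, 110)) = (-7860 + 24308)*(-6651 + (110 - 8*(-137))) = 16448*(-6651 + (110 + 1096)) = 16448*(-6651 + 1206) = 16448*(-5445) = -89559360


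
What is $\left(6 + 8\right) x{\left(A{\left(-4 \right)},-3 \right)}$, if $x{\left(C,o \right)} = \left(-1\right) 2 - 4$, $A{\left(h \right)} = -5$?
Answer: $-84$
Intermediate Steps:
$x{\left(C,o \right)} = -6$ ($x{\left(C,o \right)} = -2 - 4 = -6$)
$\left(6 + 8\right) x{\left(A{\left(-4 \right)},-3 \right)} = \left(6 + 8\right) \left(-6\right) = 14 \left(-6\right) = -84$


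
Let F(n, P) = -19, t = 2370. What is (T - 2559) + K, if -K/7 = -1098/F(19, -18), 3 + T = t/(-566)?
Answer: -15973527/5377 ≈ -2970.7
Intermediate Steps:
T = -2034/283 (T = -3 + 2370/(-566) = -3 + 2370*(-1/566) = -3 - 1185/283 = -2034/283 ≈ -7.1873)
K = -7686/19 (K = -(-7686)/(-19) = -(-7686)*(-1)/19 = -7*1098/19 = -7686/19 ≈ -404.53)
(T - 2559) + K = (-2034/283 - 2559) - 7686/19 = -726231/283 - 7686/19 = -15973527/5377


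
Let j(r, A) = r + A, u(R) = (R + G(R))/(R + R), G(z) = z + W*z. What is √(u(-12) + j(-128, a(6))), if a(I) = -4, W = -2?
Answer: 2*I*√33 ≈ 11.489*I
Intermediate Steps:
G(z) = -z (G(z) = z - 2*z = -z)
u(R) = 0 (u(R) = (R - R)/(R + R) = 0/((2*R)) = 0*(1/(2*R)) = 0)
j(r, A) = A + r
√(u(-12) + j(-128, a(6))) = √(0 + (-4 - 128)) = √(0 - 132) = √(-132) = 2*I*√33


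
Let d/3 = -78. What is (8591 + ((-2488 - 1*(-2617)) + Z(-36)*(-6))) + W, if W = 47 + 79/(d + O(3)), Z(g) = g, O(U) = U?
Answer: 2074994/231 ≈ 8982.7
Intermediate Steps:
d = -234 (d = 3*(-78) = -234)
W = 10778/231 (W = 47 + 79/(-234 + 3) = 47 + 79/(-231) = 47 - 1/231*79 = 47 - 79/231 = 10778/231 ≈ 46.658)
(8591 + ((-2488 - 1*(-2617)) + Z(-36)*(-6))) + W = (8591 + ((-2488 - 1*(-2617)) - 36*(-6))) + 10778/231 = (8591 + ((-2488 + 2617) + 216)) + 10778/231 = (8591 + (129 + 216)) + 10778/231 = (8591 + 345) + 10778/231 = 8936 + 10778/231 = 2074994/231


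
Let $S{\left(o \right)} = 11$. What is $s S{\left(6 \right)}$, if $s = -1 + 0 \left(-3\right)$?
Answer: $-11$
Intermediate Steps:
$s = -1$ ($s = -1 + 0 = -1$)
$s S{\left(6 \right)} = \left(-1\right) 11 = -11$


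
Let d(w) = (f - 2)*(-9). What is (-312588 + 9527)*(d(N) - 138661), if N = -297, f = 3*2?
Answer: 42033651517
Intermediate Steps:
f = 6
d(w) = -36 (d(w) = (6 - 2)*(-9) = 4*(-9) = -36)
(-312588 + 9527)*(d(N) - 138661) = (-312588 + 9527)*(-36 - 138661) = -303061*(-138697) = 42033651517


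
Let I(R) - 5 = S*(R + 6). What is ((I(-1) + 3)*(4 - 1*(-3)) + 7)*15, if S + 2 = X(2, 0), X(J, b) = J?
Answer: 945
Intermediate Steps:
S = 0 (S = -2 + 2 = 0)
I(R) = 5 (I(R) = 5 + 0*(R + 6) = 5 + 0*(6 + R) = 5 + 0 = 5)
((I(-1) + 3)*(4 - 1*(-3)) + 7)*15 = ((5 + 3)*(4 - 1*(-3)) + 7)*15 = (8*(4 + 3) + 7)*15 = (8*7 + 7)*15 = (56 + 7)*15 = 63*15 = 945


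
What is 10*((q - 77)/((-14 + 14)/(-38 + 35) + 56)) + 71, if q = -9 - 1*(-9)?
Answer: 229/4 ≈ 57.250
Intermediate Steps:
q = 0 (q = -9 + 9 = 0)
10*((q - 77)/((-14 + 14)/(-38 + 35) + 56)) + 71 = 10*((0 - 77)/((-14 + 14)/(-38 + 35) + 56)) + 71 = 10*(-77/(0/(-3) + 56)) + 71 = 10*(-77/(0*(-⅓) + 56)) + 71 = 10*(-77/(0 + 56)) + 71 = 10*(-77/56) + 71 = 10*(-77*1/56) + 71 = 10*(-11/8) + 71 = -55/4 + 71 = 229/4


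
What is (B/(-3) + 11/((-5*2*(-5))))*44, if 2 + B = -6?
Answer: 9526/75 ≈ 127.01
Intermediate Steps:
B = -8 (B = -2 - 6 = -8)
(B/(-3) + 11/((-5*2*(-5))))*44 = (-8/(-3) + 11/((-5*2*(-5))))*44 = (-8*(-⅓) + 11/((-10*(-5))))*44 = (8/3 + 11/50)*44 = (433/150)*44 = 9526/75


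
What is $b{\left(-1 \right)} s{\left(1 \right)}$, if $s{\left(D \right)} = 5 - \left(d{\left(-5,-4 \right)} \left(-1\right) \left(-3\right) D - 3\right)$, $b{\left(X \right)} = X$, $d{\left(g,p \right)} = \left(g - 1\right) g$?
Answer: $82$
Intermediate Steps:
$d{\left(g,p \right)} = g \left(-1 + g\right)$ ($d{\left(g,p \right)} = \left(-1 + g\right) g = g \left(-1 + g\right)$)
$s{\left(D \right)} = 8 - 90 D$ ($s{\left(D \right)} = 5 - \left(- 5 \left(-1 - 5\right) \left(-1\right) \left(-3\right) D - 3\right) = 5 - \left(\left(-5\right) \left(-6\right) \left(-1\right) \left(-3\right) D - 3\right) = 5 - \left(30 \left(-1\right) \left(-3\right) D - 3\right) = 5 - \left(\left(-30\right) \left(-3\right) D - 3\right) = 5 - \left(90 D - 3\right) = 5 - \left(-3 + 90 D\right) = 8 - 90 D$)
$b{\left(-1 \right)} s{\left(1 \right)} = - (8 - 90) = \left(-1\right) \left(-82\right) = 82$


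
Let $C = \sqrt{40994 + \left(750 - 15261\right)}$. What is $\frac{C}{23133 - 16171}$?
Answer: $\frac{\sqrt{26483}}{6962} \approx 0.023375$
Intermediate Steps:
$C = \sqrt{26483}$ ($C = \sqrt{40994 + \left(750 - 15261\right)} = \sqrt{40994 - 14511} = \sqrt{26483} \approx 162.74$)
$\frac{C}{23133 - 16171} = \frac{\sqrt{26483}}{23133 - 16171} = \frac{\sqrt{26483}}{6962}$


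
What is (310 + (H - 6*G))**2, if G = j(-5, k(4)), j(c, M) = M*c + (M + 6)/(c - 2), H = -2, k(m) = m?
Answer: 9339136/49 ≈ 1.9059e+5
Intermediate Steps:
j(c, M) = M*c + (6 + M)/(-2 + c)
G = -150/7 (G = (6 + 4 + 4*(-5)**2 - 2*4*(-5))/(-2 - 5) = (6 + 4 + 4*25 + 40)/(-7) = -(6 + 4 + 100 + 40)/7 = -1/7*150 = -150/7 ≈ -21.429)
(310 + (H - 6*G))**2 = (310 + (-2 - 6*(-150/7)))**2 = (310 + (-2 + 900/7))**2 = (310 + 886/7)**2 = (3056/7)**2 = 9339136/49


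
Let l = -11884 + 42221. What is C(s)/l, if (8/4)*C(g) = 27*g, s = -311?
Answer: -8397/60674 ≈ -0.13840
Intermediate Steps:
C(g) = 27*g/2 (C(g) = (27*g)/2 = 27*g/2)
l = 30337
C(s)/l = ((27/2)*(-311))/30337 = -8397/2*1/30337 = -8397/60674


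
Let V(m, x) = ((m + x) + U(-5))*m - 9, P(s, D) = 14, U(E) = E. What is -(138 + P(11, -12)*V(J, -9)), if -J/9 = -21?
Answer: -463062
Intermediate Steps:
J = 189 (J = -9*(-21) = 189)
V(m, x) = -9 + m*(-5 + m + x) (V(m, x) = ((m + x) - 5)*m - 9 = (-5 + m + x)*m - 9 = m*(-5 + m + x) - 9 = -9 + m*(-5 + m + x))
-(138 + P(11, -12)*V(J, -9)) = -(138 + 14*(-9 + 189² - 5*189 + 189*(-9))) = -(138 + 14*(-9 + 35721 - 945 - 1701)) = -(138 + 14*33066) = -(138 + 462924) = -1*463062 = -463062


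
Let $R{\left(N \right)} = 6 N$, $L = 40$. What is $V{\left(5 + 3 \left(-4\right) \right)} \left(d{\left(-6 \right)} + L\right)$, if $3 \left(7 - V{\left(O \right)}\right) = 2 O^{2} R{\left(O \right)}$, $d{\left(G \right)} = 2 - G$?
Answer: $66192$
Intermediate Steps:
$V{\left(O \right)} = 7 - 4 O^{3}$ ($V{\left(O \right)} = 7 - \frac{2 O^{2} \cdot 6 O}{3} = 7 - \frac{12 O^{3}}{3} = 7 - 4 O^{3}$)
$V{\left(5 + 3 \left(-4\right) \right)} \left(d{\left(-6 \right)} + L\right) = \left(7 - 4 \left(5 + 3 \left(-4\right)\right)^{3}\right) \left(\left(2 - -6\right) + 40\right) = \left(7 - 4 \left(5 - 12\right)^{3}\right) \left(\left(2 + 6\right) + 40\right) = \left(7 - 4 \left(-7\right)^{3}\right) \left(8 + 40\right) = \left(7 - -1372\right) 48 = \left(7 + 1372\right) 48 = 1379 \cdot 48 = 66192$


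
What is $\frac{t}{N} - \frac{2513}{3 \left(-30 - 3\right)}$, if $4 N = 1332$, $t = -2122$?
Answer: $\frac{23213}{1221} \approx 19.011$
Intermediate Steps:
$N = 333$ ($N = \frac{1}{4} \cdot 1332 = 333$)
$\frac{t}{N} - \frac{2513}{3 \left(-30 - 3\right)} = - \frac{2122}{333} - \frac{2513}{3 \left(-30 - 3\right)} = \left(-2122\right) \frac{1}{333} - \frac{2513}{3 \left(-33\right)} = - \frac{2122}{333} - \frac{2513}{-99} = - \frac{2122}{333} - - \frac{2513}{99} = - \frac{2122}{333} + \frac{2513}{99} = \frac{23213}{1221}$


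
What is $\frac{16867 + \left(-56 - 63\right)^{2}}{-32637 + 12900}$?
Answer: $- \frac{31028}{19737} \approx -1.5721$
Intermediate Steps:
$\frac{16867 + \left(-56 - 63\right)^{2}}{-32637 + 12900} = \frac{16867 + \left(-119\right)^{2}}{-19737} = \left(16867 + 14161\right) \left(- \frac{1}{19737}\right) = 31028 \left(- \frac{1}{19737}\right) = - \frac{31028}{19737}$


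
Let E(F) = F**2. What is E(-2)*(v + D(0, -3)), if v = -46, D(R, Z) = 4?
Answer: -168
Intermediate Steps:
E(-2)*(v + D(0, -3)) = (-2)**2*(-46 + 4) = 4*(-42) = -168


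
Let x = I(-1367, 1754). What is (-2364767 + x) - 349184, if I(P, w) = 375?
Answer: -2713576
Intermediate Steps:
x = 375
(-2364767 + x) - 349184 = (-2364767 + 375) - 349184 = -2364392 - 349184 = -2713576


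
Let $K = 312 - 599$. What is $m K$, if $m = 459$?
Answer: $-131733$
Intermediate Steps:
$K = -287$ ($K = 312 - 599 = -287$)
$m K = 459 \left(-287\right) = -131733$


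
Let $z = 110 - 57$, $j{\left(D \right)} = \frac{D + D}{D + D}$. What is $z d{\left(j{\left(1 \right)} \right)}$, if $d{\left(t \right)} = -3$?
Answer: $-159$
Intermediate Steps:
$j{\left(D \right)} = 1$ ($j{\left(D \right)} = \frac{2 D}{2 D} = 2 D \frac{1}{2 D} = 1$)
$z = 53$ ($z = 110 - 57 = 53$)
$z d{\left(j{\left(1 \right)} \right)} = 53 \left(-3\right) = -159$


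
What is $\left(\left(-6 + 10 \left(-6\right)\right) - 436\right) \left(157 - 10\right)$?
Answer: $-73794$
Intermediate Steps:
$\left(\left(-6 + 10 \left(-6\right)\right) - 436\right) \left(157 - 10\right) = \left(\left(-6 - 60\right) - 436\right) 147 = \left(-66 - 436\right) 147 = \left(-502\right) 147 = -73794$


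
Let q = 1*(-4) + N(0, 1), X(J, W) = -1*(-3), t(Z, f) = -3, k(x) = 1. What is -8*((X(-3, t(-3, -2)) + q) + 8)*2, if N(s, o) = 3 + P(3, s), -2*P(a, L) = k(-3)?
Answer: -152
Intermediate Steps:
P(a, L) = -½ (P(a, L) = -½*1 = -½)
N(s, o) = 5/2 (N(s, o) = 3 - ½ = 5/2)
X(J, W) = 3
q = -3/2 (q = 1*(-4) + 5/2 = -4 + 5/2 = -3/2 ≈ -1.5000)
-8*((X(-3, t(-3, -2)) + q) + 8)*2 = -8*((3 - 3/2) + 8)*2 = -8*(3/2 + 8)*2 = -8*19/2*2 = -76*2 = -152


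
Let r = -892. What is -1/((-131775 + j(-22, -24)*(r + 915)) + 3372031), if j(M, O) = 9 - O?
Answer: -1/3241015 ≈ -3.0855e-7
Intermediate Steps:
-1/((-131775 + j(-22, -24)*(r + 915)) + 3372031) = -1/((-131775 + (9 - 1*(-24))*(-892 + 915)) + 3372031) = -1/((-131775 + (9 + 24)*23) + 3372031) = -1/((-131775 + 33*23) + 3372031) = -1/((-131775 + 759) + 3372031) = -1/(-131016 + 3372031) = -1/3241015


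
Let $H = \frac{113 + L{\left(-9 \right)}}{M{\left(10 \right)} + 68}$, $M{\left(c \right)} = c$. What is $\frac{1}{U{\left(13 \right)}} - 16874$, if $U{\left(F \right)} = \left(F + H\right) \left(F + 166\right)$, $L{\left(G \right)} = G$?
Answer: $- \frac{129879175}{7697} \approx -16874.0$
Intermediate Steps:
$H = \frac{4}{3}$ ($H = \frac{113 - 9}{10 + 68} = \frac{104}{78} = 104 \cdot \frac{1}{78} = \frac{4}{3} \approx 1.3333$)
$U{\left(F \right)} = \left(166 + F\right) \left(\frac{4}{3} + F\right)$ ($U{\left(F \right)} = \left(F + \frac{4}{3}\right) \left(F + 166\right) = \left(\frac{4}{3} + F\right) \left(166 + F\right) = \left(166 + F\right) \left(\frac{4}{3} + F\right)$)
$\frac{1}{U{\left(13 \right)}} - 16874 = \frac{1}{\frac{664}{3} + 13^{2} + \frac{502}{3} \cdot 13} - 16874 = \frac{1}{\frac{664}{3} + 169 + \frac{6526}{3}} - 16874 = \frac{1}{\frac{7697}{3}} - 16874 = \frac{3}{7697} - 16874 = - \frac{129879175}{7697}$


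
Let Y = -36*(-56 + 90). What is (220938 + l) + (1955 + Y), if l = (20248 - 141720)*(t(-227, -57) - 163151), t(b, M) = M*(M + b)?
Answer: 17852111205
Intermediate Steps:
l = 17851889536 (l = (20248 - 141720)*(-57*(-57 - 227) - 163151) = -121472*(-57*(-284) - 163151) = -121472*(16188 - 163151) = -121472*(-146963) = 17851889536)
Y = -1224 (Y = -36*34 = -1224)
(220938 + l) + (1955 + Y) = (220938 + 17851889536) + (1955 - 1224) = 17852110474 + 731 = 17852111205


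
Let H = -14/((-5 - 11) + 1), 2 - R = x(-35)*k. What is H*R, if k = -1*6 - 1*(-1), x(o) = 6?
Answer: 448/15 ≈ 29.867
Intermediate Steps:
k = -5 (k = -6 + 1 = -5)
R = 32 (R = 2 - 6*(-5) = 2 - 1*(-30) = 2 + 30 = 32)
H = 14/15 (H = -14/(-16 + 1) = -14/(-15) = -14*(-1/15) = 14/15 ≈ 0.93333)
H*R = (14/15)*32 = 448/15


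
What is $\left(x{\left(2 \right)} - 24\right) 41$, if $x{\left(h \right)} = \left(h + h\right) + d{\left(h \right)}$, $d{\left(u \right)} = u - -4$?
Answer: $-574$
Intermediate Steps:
$d{\left(u \right)} = 4 + u$ ($d{\left(u \right)} = u + 4 = 4 + u$)
$x{\left(h \right)} = 4 + 3 h$ ($x{\left(h \right)} = \left(h + h\right) + \left(4 + h\right) = 2 h + \left(4 + h\right) = 4 + 3 h$)
$\left(x{\left(2 \right)} - 24\right) 41 = \left(\left(4 + 3 \cdot 2\right) - 24\right) 41 = \left(\left(4 + 6\right) - 24\right) 41 = \left(10 - 24\right) 41 = \left(-14\right) 41 = -574$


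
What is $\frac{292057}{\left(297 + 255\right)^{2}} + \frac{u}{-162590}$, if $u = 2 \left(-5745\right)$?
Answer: $\frac{5098659659}{4954182336} \approx 1.0292$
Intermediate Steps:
$u = -11490$
$\frac{292057}{\left(297 + 255\right)^{2}} + \frac{u}{-162590} = \frac{292057}{\left(297 + 255\right)^{2}} - \frac{11490}{-162590} = \frac{292057}{552^{2}} - - \frac{1149}{16259} = \frac{292057}{304704} + \frac{1149}{16259} = \frac{5098659659}{4954182336}$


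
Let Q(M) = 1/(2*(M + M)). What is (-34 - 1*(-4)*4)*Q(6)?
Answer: -¾ ≈ -0.75000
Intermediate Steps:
Q(M) = 1/(4*M) (Q(M) = 1/(2*(2*M)) = 1/(4*M))
(-34 - 1*(-4)*4)*Q(6) = (-34 - 1*(-4)*4)*((¼)/6) = (-34 + 4*4)*((¼)*(⅙)) = (-34 + 16)*(1/24) = -18*1/24 = -¾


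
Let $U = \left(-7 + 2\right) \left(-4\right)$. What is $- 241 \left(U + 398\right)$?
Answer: $-100738$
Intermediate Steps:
$U = 20$ ($U = \left(-5\right) \left(-4\right) = 20$)
$- 241 \left(U + 398\right) = - 241 \left(20 + 398\right) = \left(-241\right) 418 = -100738$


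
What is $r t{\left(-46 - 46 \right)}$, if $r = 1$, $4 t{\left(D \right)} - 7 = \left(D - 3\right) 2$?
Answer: $- \frac{183}{4} \approx -45.75$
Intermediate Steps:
$t{\left(D \right)} = \frac{1}{4} + \frac{D}{2}$ ($t{\left(D \right)} = \frac{7}{4} + \frac{\left(D - 3\right) 2}{4} = \frac{7}{4} + \frac{\left(-3 + D\right) 2}{4} = \frac{7}{4} + \frac{-6 + 2 D}{4} = \frac{7}{4} + \left(- \frac{3}{2} + \frac{D}{2}\right) = \frac{1}{4} + \frac{D}{2}$)
$r t{\left(-46 - 46 \right)} = 1 \left(\frac{1}{4} + \frac{-46 - 46}{2}\right) = 1 \left(\frac{1}{4} + \frac{1}{2} \left(-92\right)\right) = 1 \left(\frac{1}{4} - 46\right) = 1 \left(- \frac{183}{4}\right) = - \frac{183}{4}$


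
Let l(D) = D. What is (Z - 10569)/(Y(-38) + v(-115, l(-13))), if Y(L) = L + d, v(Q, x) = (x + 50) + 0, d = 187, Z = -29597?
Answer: -20083/93 ≈ -215.95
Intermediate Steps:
v(Q, x) = 50 + x (v(Q, x) = (50 + x) + 0 = 50 + x)
Y(L) = 187 + L (Y(L) = L + 187 = 187 + L)
(Z - 10569)/(Y(-38) + v(-115, l(-13))) = (-29597 - 10569)/((187 - 38) + (50 - 13)) = -40166/(149 + 37) = -40166/186 = -40166*1/186 = -20083/93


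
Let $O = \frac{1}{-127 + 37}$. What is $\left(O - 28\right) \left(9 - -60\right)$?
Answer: $- \frac{57983}{30} \approx -1932.8$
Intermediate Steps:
$O = - \frac{1}{90}$ ($O = \frac{1}{-90} = - \frac{1}{90} \approx -0.011111$)
$\left(O - 28\right) \left(9 - -60\right) = \left(- \frac{1}{90} - 28\right) \left(9 - -60\right) = - \frac{2521 \left(9 + 60\right)}{90} = \left(- \frac{2521}{90}\right) 69 = - \frac{57983}{30}$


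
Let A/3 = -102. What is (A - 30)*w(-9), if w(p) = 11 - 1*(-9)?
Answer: -6720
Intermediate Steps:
w(p) = 20 (w(p) = 11 + 9 = 20)
A = -306 (A = 3*(-102) = -306)
(A - 30)*w(-9) = (-306 - 30)*20 = -336*20 = -6720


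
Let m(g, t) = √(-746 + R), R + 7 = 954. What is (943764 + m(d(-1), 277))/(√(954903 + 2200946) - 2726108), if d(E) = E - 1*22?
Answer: -59832618384/172829341205 - 2726108*√201/7431661671815 - 21948*√3155849/172829341205 - √634325649/7431661671815 ≈ -0.34643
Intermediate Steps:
R = 947 (R = -7 + 954 = 947)
d(E) = -22 + E (d(E) = E - 22 = -22 + E)
m(g, t) = √201 (m(g, t) = √(-746 + 947) = √201)
(943764 + m(d(-1), 277))/(√(954903 + 2200946) - 2726108) = (943764 + √201)/(√(954903 + 2200946) - 2726108) = (943764 + √201)/(√3155849 - 2726108) = (943764 + √201)/(-2726108 + √3155849)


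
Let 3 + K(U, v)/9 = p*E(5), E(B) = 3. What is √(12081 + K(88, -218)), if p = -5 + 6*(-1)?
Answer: √11757 ≈ 108.43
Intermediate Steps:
p = -11 (p = -5 - 6 = -11)
K(U, v) = -324 (K(U, v) = -27 + 9*(-11*3) = -27 + 9*(-33) = -27 - 297 = -324)
√(12081 + K(88, -218)) = √(12081 - 324) = √11757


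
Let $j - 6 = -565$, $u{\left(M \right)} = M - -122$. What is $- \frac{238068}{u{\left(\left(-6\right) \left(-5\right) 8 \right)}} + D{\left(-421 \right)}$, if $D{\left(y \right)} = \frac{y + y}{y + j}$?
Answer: $- \frac{58250459}{88690} \approx -656.79$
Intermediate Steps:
$u{\left(M \right)} = 122 + M$ ($u{\left(M \right)} = M + 122 = 122 + M$)
$j = -559$ ($j = 6 - 565 = -559$)
$D{\left(y \right)} = \frac{2 y}{-559 + y}$ ($D{\left(y \right)} = \frac{y + y}{y - 559} = \frac{2 y}{-559 + y}$)
$- \frac{238068}{u{\left(\left(-6\right) \left(-5\right) 8 \right)}} + D{\left(-421 \right)} = - \frac{238068}{122 + \left(-6\right) \left(-5\right) 8} + 2 \left(-421\right) \frac{1}{-559 - 421} = - \frac{238068}{122 + 30 \cdot 8} + 2 \left(-421\right) \frac{1}{-980} = - \frac{238068}{122 + 240} + 2 \left(-421\right) \left(- \frac{1}{980}\right) = - \frac{238068}{362} + \frac{421}{490} = \left(-238068\right) \frac{1}{362} + \frac{421}{490} = - \frac{119034}{181} + \frac{421}{490} = - \frac{58250459}{88690}$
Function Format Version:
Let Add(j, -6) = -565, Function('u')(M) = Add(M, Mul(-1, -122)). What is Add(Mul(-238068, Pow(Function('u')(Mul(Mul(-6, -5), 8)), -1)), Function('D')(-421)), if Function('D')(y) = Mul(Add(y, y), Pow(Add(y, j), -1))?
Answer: Rational(-58250459, 88690) ≈ -656.79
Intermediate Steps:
Function('u')(M) = Add(122, M) (Function('u')(M) = Add(M, 122) = Add(122, M))
j = -559 (j = Add(6, -565) = -559)
Function('D')(y) = Mul(2, y, Pow(Add(-559, y), -1)) (Function('D')(y) = Mul(Add(y, y), Pow(Add(y, -559), -1)) = Mul(Mul(2, y), Pow(Add(-559, y), -1)) = Mul(2, y, Pow(Add(-559, y), -1)))
Add(Mul(-238068, Pow(Function('u')(Mul(Mul(-6, -5), 8)), -1)), Function('D')(-421)) = Add(Mul(-238068, Pow(Add(122, Mul(Mul(-6, -5), 8)), -1)), Mul(2, -421, Pow(Add(-559, -421), -1))) = Add(Mul(-238068, Pow(Add(122, Mul(30, 8)), -1)), Mul(2, -421, Pow(-980, -1))) = Add(Mul(-238068, Pow(Add(122, 240), -1)), Mul(2, -421, Rational(-1, 980))) = Add(Mul(-238068, Pow(362, -1)), Rational(421, 490)) = Add(Mul(-238068, Rational(1, 362)), Rational(421, 490)) = Add(Rational(-119034, 181), Rational(421, 490)) = Rational(-58250459, 88690)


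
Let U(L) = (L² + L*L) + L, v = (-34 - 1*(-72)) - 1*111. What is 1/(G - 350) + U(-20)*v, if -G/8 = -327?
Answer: -129026039/2266 ≈ -56940.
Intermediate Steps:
G = 2616 (G = -8*(-327) = 2616)
v = -73 (v = (-34 + 72) - 111 = 38 - 111 = -73)
U(L) = L + 2*L² (U(L) = (L² + L²) + L = 2*L² + L = L + 2*L²)
1/(G - 350) + U(-20)*v = 1/(2616 - 350) - 20*(1 + 2*(-20))*(-73) = 1/2266 - 20*(1 - 40)*(-73) = 1/2266 - 20*(-39)*(-73) = 1/2266 + 780*(-73) = 1/2266 - 56940 = -129026039/2266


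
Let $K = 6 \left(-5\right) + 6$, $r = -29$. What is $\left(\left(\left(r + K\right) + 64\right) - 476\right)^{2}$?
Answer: $216225$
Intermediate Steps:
$K = -24$ ($K = -30 + 6 = -24$)
$\left(\left(\left(r + K\right) + 64\right) - 476\right)^{2} = \left(\left(\left(-29 - 24\right) + 64\right) - 476\right)^{2} = \left(\left(-53 + 64\right) - 476\right)^{2} = \left(11 - 476\right)^{2} = \left(-465\right)^{2} = 216225$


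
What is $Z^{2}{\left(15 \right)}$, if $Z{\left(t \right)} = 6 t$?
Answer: $8100$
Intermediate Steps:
$Z^{2}{\left(15 \right)} = \left(6 \cdot 15\right)^{2} = 90^{2} = 8100$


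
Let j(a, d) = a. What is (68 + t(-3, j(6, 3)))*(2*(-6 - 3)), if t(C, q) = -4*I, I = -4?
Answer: -1512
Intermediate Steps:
t(C, q) = 16 (t(C, q) = -4*(-4) = 16)
(68 + t(-3, j(6, 3)))*(2*(-6 - 3)) = (68 + 16)*(2*(-6 - 3)) = 84*(2*(-9)) = 84*(-18) = -1512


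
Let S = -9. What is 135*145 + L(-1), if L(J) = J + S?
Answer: 19565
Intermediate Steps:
L(J) = -9 + J (L(J) = J - 9 = -9 + J)
135*145 + L(-1) = 135*145 + (-9 - 1) = 19575 - 10 = 19565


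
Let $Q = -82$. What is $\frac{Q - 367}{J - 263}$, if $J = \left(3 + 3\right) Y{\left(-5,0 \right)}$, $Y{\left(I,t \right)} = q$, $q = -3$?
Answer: $\frac{449}{281} \approx 1.5979$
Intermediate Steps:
$Y{\left(I,t \right)} = -3$
$J = -18$ ($J = \left(3 + 3\right) \left(-3\right) = 6 \left(-3\right) = -18$)
$\frac{Q - 367}{J - 263} = \frac{-82 - 367}{-18 - 263} = - \frac{449}{-281} = \left(-449\right) \left(- \frac{1}{281}\right) = \frac{449}{281}$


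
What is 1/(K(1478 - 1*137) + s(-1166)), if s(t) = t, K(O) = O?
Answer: 1/175 ≈ 0.0057143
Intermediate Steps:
1/(K(1478 - 1*137) + s(-1166)) = 1/((1478 - 1*137) - 1166) = 1/((1478 - 137) - 1166) = 1/(1341 - 1166) = 1/175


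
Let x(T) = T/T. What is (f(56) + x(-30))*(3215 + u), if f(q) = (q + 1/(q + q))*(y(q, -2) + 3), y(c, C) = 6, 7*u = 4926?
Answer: 1551744239/784 ≈ 1.9793e+6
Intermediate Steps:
u = 4926/7 (u = (⅐)*4926 = 4926/7 ≈ 703.71)
x(T) = 1
f(q) = 9*q + 9/(2*q) (f(q) = (q + 1/(q + q))*(6 + 3) = (q + 1/(2*q))*9 = 9*q + 9/(2*q))
(f(56) + x(-30))*(3215 + u) = ((9*56 + (9/2)/56) + 1)*(3215 + 4926/7) = ((504 + (9/2)*(1/56)) + 1)*(27431/7) = ((504 + 9/112) + 1)*(27431/7) = (56457/112 + 1)*(27431/7) = (56569/112)*(27431/7) = 1551744239/784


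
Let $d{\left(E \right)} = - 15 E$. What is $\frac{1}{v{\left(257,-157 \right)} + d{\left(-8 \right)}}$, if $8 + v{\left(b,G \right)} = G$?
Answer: $- \frac{1}{45} \approx -0.022222$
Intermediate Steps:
$v{\left(b,G \right)} = -8 + G$
$\frac{1}{v{\left(257,-157 \right)} + d{\left(-8 \right)}} = \frac{1}{\left(-8 - 157\right) - -120} = \frac{1}{-165 + 120} = \frac{1}{-45} = - \frac{1}{45}$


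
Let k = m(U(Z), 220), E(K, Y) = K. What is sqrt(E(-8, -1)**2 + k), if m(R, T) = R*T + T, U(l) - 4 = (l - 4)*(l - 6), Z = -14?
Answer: 2*sqrt(20091) ≈ 283.49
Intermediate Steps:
U(l) = 4 + (-6 + l)*(-4 + l) (U(l) = 4 + (l - 4)*(l - 6) = 4 + (-4 + l)*(-6 + l) = 4 + (-6 + l)*(-4 + l))
m(R, T) = T + R*T
k = 80300 (k = 220*(1 + (28 + (-14)**2 - 10*(-14))) = 220*(1 + (28 + 196 + 140)) = 220*(1 + 364) = 220*365 = 80300)
sqrt(E(-8, -1)**2 + k) = sqrt((-8)**2 + 80300) = sqrt(64 + 80300) = sqrt(80364) = 2*sqrt(20091)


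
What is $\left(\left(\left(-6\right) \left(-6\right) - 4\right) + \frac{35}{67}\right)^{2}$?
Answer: $\frac{4748041}{4489} \approx 1057.7$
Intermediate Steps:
$\left(\left(\left(-6\right) \left(-6\right) - 4\right) + \frac{35}{67}\right)^{2} = \left(\left(36 - 4\right) + 35 \cdot \frac{1}{67}\right)^{2} = \left(32 + \frac{35}{67}\right)^{2} = \left(\frac{2179}{67}\right)^{2} = \frac{4748041}{4489}$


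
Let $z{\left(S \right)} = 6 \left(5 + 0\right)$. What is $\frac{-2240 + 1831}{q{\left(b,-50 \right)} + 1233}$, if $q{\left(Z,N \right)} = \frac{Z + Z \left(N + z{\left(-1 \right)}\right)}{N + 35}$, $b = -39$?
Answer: $- \frac{2045}{5918} \approx -0.34556$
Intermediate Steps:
$z{\left(S \right)} = 30$ ($z{\left(S \right)} = 6 \cdot 5 = 30$)
$q{\left(Z,N \right)} = \frac{Z + Z \left(30 + N\right)}{35 + N}$ ($q{\left(Z,N \right)} = \frac{Z + Z \left(N + 30\right)}{N + 35} = \frac{Z + Z \left(30 + N\right)}{35 + N}$)
$\frac{-2240 + 1831}{q{\left(b,-50 \right)} + 1233} = \frac{-2240 + 1831}{- \frac{39 \left(31 - 50\right)}{35 - 50} + 1233} = - \frac{409}{\left(-39\right) \frac{1}{-15} \left(-19\right) + 1233} = - \frac{409}{\left(-39\right) \left(- \frac{1}{15}\right) \left(-19\right) + 1233} = - \frac{409}{- \frac{247}{5} + 1233} = - \frac{409}{\frac{5918}{5}} = \left(-409\right) \frac{5}{5918} = - \frac{2045}{5918}$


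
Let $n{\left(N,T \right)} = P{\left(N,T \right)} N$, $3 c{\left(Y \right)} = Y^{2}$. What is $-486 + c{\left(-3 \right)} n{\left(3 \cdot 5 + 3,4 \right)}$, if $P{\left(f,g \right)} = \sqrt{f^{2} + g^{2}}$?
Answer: $-486 + 108 \sqrt{85} \approx 509.71$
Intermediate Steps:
$c{\left(Y \right)} = \frac{Y^{2}}{3}$
$n{\left(N,T \right)} = N \sqrt{N^{2} + T^{2}}$ ($n{\left(N,T \right)} = \sqrt{N^{2} + T^{2}} N = N \sqrt{N^{2} + T^{2}}$)
$-486 + c{\left(-3 \right)} n{\left(3 \cdot 5 + 3,4 \right)} = -486 + \frac{\left(-3\right)^{2}}{3} \left(3 \cdot 5 + 3\right) \sqrt{\left(3 \cdot 5 + 3\right)^{2} + 4^{2}} = -486 + \frac{1}{3} \cdot 9 \left(15 + 3\right) \sqrt{\left(15 + 3\right)^{2} + 16} = -486 + 3 \cdot 18 \sqrt{18^{2} + 16} = -486 + 3 \cdot 18 \sqrt{324 + 16} = -486 + 3 \cdot 18 \sqrt{340} = -486 + 3 \cdot 18 \cdot 2 \sqrt{85} = -486 + 3 \cdot 36 \sqrt{85} = -486 + 108 \sqrt{85}$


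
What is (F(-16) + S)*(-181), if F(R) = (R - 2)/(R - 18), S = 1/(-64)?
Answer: -101179/1088 ≈ -92.995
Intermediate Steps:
S = -1/64 ≈ -0.015625
F(R) = (-2 + R)/(-18 + R)
(F(-16) + S)*(-181) = ((-2 - 16)/(-18 - 16) - 1/64)*(-181) = (-18/(-34) - 1/64)*(-181) = (-1/34*(-18) - 1/64)*(-181) = (9/17 - 1/64)*(-181) = (559/1088)*(-181) = -101179/1088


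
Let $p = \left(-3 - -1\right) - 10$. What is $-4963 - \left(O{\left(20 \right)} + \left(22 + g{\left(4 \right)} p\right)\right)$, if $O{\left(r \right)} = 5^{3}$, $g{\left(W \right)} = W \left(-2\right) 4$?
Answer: $-5494$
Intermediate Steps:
$p = -12$ ($p = \left(-3 + 1\right) - 10 = -2 - 10 = -12$)
$g{\left(W \right)} = - 8 W$ ($g{\left(W \right)} = - 2 W 4 = - 8 W$)
$O{\left(r \right)} = 125$
$-4963 - \left(O{\left(20 \right)} + \left(22 + g{\left(4 \right)} p\right)\right) = -4963 - \left(125 + \left(22 + \left(-8\right) 4 \left(-12\right)\right)\right) = -4963 - \left(125 + \left(22 - -384\right)\right) = -4963 - \left(125 + \left(22 + 384\right)\right) = -4963 - \left(125 + 406\right) = -4963 - 531 = -5494$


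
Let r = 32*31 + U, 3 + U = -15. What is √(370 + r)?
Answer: 8*√21 ≈ 36.661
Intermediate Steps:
U = -18 (U = -3 - 15 = -18)
r = 974 (r = 32*31 - 18 = 992 - 18 = 974)
√(370 + r) = √(370 + 974) = √1344 = 8*√21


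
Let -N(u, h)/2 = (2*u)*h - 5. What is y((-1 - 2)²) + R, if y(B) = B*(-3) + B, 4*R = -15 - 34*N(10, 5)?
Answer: 6373/4 ≈ 1593.3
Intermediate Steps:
N(u, h) = 10 - 4*h*u (N(u, h) = -2*((2*u)*h - 5) = -2*(2*h*u - 5) = -2*(-5 + 2*h*u) = 10 - 4*h*u)
R = 6445/4 (R = (-15 - 34*(10 - 4*5*10))/4 = (-15 - 34*(10 - 200))/4 = (-15 - 34*(-190))/4 = (-15 + 6460)/4 = (¼)*6445 = 6445/4 ≈ 1611.3)
y(B) = -2*B (y(B) = -3*B + B = -2*B)
y((-1 - 2)²) + R = -2*(-1 - 2)² + 6445/4 = -2*(-3)² + 6445/4 = -2*9 + 6445/4 = -18 + 6445/4 = 6373/4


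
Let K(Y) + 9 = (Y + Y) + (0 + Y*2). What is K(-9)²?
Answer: 2025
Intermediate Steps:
K(Y) = -9 + 4*Y (K(Y) = -9 + ((Y + Y) + (0 + Y*2)) = -9 + (2*Y + (0 + 2*Y)) = -9 + (2*Y + 2*Y) = -9 + 4*Y)
K(-9)² = (-9 + 4*(-9))² = (-9 - 36)² = (-45)² = 2025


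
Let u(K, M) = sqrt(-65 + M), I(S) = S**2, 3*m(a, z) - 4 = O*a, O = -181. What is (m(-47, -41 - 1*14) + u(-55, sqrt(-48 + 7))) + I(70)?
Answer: 7737 + sqrt(-65 + I*sqrt(41)) ≈ 7737.4 + 8.072*I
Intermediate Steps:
m(a, z) = 4/3 - 181*a/3 (m(a, z) = 4/3 + (-181*a)/3 = 4/3 - 181*a/3)
(m(-47, -41 - 1*14) + u(-55, sqrt(-48 + 7))) + I(70) = ((4/3 - 181/3*(-47)) + sqrt(-65 + sqrt(-48 + 7))) + 70**2 = ((4/3 + 8507/3) + sqrt(-65 + sqrt(-41))) + 4900 = (2837 + sqrt(-65 + I*sqrt(41))) + 4900 = 7737 + sqrt(-65 + I*sqrt(41))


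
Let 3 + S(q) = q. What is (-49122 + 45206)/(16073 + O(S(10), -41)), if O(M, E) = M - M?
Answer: -3916/16073 ≈ -0.24364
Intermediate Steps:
S(q) = -3 + q
O(M, E) = 0
(-49122 + 45206)/(16073 + O(S(10), -41)) = (-49122 + 45206)/(16073 + 0) = -3916/16073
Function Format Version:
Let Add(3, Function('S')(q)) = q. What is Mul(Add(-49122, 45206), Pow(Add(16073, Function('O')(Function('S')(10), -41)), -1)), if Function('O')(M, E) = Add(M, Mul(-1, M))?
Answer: Rational(-3916, 16073) ≈ -0.24364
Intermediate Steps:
Function('S')(q) = Add(-3, q)
Function('O')(M, E) = 0
Mul(Add(-49122, 45206), Pow(Add(16073, Function('O')(Function('S')(10), -41)), -1)) = Mul(Add(-49122, 45206), Pow(Add(16073, 0), -1)) = Mul(-3916, Pow(16073, -1)) = Mul(-3916, Rational(1, 16073)) = Rational(-3916, 16073)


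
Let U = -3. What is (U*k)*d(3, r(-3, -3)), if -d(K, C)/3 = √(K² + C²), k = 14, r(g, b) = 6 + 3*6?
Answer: 378*√65 ≈ 3047.5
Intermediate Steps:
r(g, b) = 24 (r(g, b) = 6 + 18 = 24)
d(K, C) = -3*√(C² + K²) (d(K, C) = -3*√(K² + C²) = -3*√(C² + K²))
(U*k)*d(3, r(-3, -3)) = (-3*14)*(-3*√(24² + 3²)) = -(-126)*√(576 + 9) = -(-126)*√585 = -(-126)*3*√65 = -(-378)*√65 = 378*√65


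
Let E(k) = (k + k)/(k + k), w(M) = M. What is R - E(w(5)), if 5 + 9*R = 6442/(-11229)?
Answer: -163648/101061 ≈ -1.6193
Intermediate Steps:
E(k) = 1 (E(k) = (2*k)/((2*k)) = (2*k)*(1/(2*k)) = 1)
R = -62587/101061 (R = -5/9 + (6442/(-11229))/9 = -5/9 + (6442*(-1/11229))/9 = -5/9 + (⅑)*(-6442/11229) = -5/9 - 6442/101061 = -62587/101061 ≈ -0.61930)
R - E(w(5)) = -62587/101061 - 1*1 = -62587/101061 - 1 = -163648/101061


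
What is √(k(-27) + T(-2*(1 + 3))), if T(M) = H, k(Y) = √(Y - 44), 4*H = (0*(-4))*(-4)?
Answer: 71^(¼)*√I ≈ 2.0526 + 2.0526*I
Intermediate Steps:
H = 0 (H = ((0*(-4))*(-4))/4 = (0*(-4))/4 = (¼)*0 = 0)
k(Y) = √(-44 + Y)
T(M) = 0
√(k(-27) + T(-2*(1 + 3))) = √(√(-44 - 27) + 0) = √(√(-71) + 0) = √(I*√71 + 0) = √(I*√71) = 71^(¼)*√I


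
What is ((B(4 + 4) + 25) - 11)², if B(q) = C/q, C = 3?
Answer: 13225/64 ≈ 206.64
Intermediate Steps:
B(q) = 3/q
((B(4 + 4) + 25) - 11)² = ((3/(4 + 4) + 25) - 11)² = ((3/8 + 25) - 11)² = (203/8 - 11)² = (115/8)² = 13225/64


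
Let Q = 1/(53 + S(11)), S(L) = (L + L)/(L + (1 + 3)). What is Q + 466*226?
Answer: 86043187/817 ≈ 1.0532e+5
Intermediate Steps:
S(L) = 2*L/(4 + L) (S(L) = (2*L)/(L + 4) = (2*L)/(4 + L) = 2*L/(4 + L))
Q = 15/817 (Q = 1/(53 + 2*11/(4 + 11)) = 1/(53 + 2*11/15) = 1/(53 + 2*11*(1/15)) = 1/(53 + 22/15) = 1/(817/15) = 15/817 ≈ 0.018360)
Q + 466*226 = 15/817 + 466*226 = 15/817 + 105316 = 86043187/817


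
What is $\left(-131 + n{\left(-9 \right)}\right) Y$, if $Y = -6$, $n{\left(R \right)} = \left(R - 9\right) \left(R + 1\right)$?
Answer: $-78$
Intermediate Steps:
$n{\left(R \right)} = \left(1 + R\right) \left(-9 + R\right)$ ($n{\left(R \right)} = \left(-9 + R\right) \left(1 + R\right) = \left(1 + R\right) \left(-9 + R\right)$)
$\left(-131 + n{\left(-9 \right)}\right) Y = \left(-131 - \left(-63 - 81\right)\right) \left(-6\right) = \left(-131 + \left(-9 + 81 + 72\right)\right) \left(-6\right) = \left(-131 + 144\right) \left(-6\right) = 13 \left(-6\right) = -78$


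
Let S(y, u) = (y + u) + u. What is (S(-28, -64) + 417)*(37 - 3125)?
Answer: -805968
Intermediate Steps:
S(y, u) = y + 2*u (S(y, u) = (u + y) + u = y + 2*u)
(S(-28, -64) + 417)*(37 - 3125) = ((-28 + 2*(-64)) + 417)*(37 - 3125) = ((-28 - 128) + 417)*(-3088) = (-156 + 417)*(-3088) = 261*(-3088) = -805968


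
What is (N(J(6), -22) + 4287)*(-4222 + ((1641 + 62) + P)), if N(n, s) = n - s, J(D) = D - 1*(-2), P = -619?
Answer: -13546746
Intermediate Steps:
J(D) = 2 + D (J(D) = D + 2 = 2 + D)
(N(J(6), -22) + 4287)*(-4222 + ((1641 + 62) + P)) = (((2 + 6) - 1*(-22)) + 4287)*(-4222 + ((1641 + 62) - 619)) = ((8 + 22) + 4287)*(-4222 + (1703 - 619)) = (30 + 4287)*(-4222 + 1084) = 4317*(-3138) = -13546746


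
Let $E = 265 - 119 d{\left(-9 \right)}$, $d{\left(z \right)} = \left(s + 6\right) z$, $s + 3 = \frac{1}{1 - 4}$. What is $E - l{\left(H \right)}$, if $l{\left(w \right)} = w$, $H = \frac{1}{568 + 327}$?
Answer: $\frac{2793294}{895} \approx 3121.0$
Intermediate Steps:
$s = - \frac{10}{3}$ ($s = -3 + \frac{1}{1 - 4} = -3 + \frac{1}{-3} = -3 - \frac{1}{3} = - \frac{10}{3} \approx -3.3333$)
$H = \frac{1}{895} \approx 0.0011173$
$d{\left(z \right)} = \frac{8 z}{3}$ ($d{\left(z \right)} = \left(- \frac{10}{3} + 6\right) z = \frac{8 z}{3}$)
$E = 3121$ ($E = 265 - 119 \cdot \frac{8}{3} \left(-9\right) = 265 - -2856 = 265 + 2856 = 3121$)
$E - l{\left(H \right)} = 3121 - \frac{1}{895} = \frac{2793294}{895}$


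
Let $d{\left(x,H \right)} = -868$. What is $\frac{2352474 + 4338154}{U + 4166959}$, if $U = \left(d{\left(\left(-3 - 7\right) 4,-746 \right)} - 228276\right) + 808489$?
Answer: $\frac{1672657}{1186576} \approx 1.4097$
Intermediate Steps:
$U = 579345$ ($U = \left(-868 - 228276\right) + 808489 = -229144 + 808489 = 579345$)
$\frac{2352474 + 4338154}{U + 4166959} = \frac{2352474 + 4338154}{579345 + 4166959} = \frac{6690628}{4746304} = 6690628 \cdot \frac{1}{4746304} = \frac{1672657}{1186576}$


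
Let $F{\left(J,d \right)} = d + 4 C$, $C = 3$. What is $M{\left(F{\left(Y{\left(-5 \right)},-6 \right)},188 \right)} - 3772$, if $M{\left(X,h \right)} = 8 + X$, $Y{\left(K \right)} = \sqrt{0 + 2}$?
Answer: $-3758$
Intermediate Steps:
$Y{\left(K \right)} = \sqrt{2}$
$F{\left(J,d \right)} = 12 + d$ ($F{\left(J,d \right)} = d + 4 \cdot 3 = d + 12 = 12 + d$)
$M{\left(F{\left(Y{\left(-5 \right)},-6 \right)},188 \right)} - 3772 = \left(8 + \left(12 - 6\right)\right) - 3772 = \left(8 + 6\right) - 3772 = 14 - 3772 = -3758$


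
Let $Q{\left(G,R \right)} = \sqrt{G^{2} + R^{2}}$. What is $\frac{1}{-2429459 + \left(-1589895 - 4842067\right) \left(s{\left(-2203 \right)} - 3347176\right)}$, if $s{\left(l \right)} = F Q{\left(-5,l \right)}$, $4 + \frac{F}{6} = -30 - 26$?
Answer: $\frac{21528906409853}{437472859726282786521760009} - \frac{2315506320 \sqrt{4853234}}{437472859726282786521760009} \approx 3.7552 \cdot 10^{-14}$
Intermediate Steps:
$F = -360$ ($F = -24 + 6 \left(-30 - 26\right) = -24 + 6 \left(-56\right) = -24 - 336 = -360$)
$s{\left(l \right)} = - 360 \sqrt{25 + l^{2}}$ ($s{\left(l \right)} = - 360 \sqrt{\left(-5\right)^{2} + l^{2}} = - 360 \sqrt{25 + l^{2}}$)
$\frac{1}{-2429459 + \left(-1589895 - 4842067\right) \left(s{\left(-2203 \right)} - 3347176\right)} = \frac{1}{-2429459 + \left(-1589895 - 4842067\right) \left(- 360 \sqrt{25 + \left(-2203\right)^{2}} - 3347176\right)} = \frac{1}{-2429459 - 6431962 \left(- 360 \sqrt{25 + 4853209} - 3347176\right)} = \frac{1}{-2429459 - 6431962 \left(- 360 \sqrt{4853234} - 3347176\right)} = \frac{1}{-2429459 - 6431962 \left(-3347176 - 360 \sqrt{4853234}\right)} = \frac{1}{-2429459 + \left(21528908839312 + 2315506320 \sqrt{4853234}\right)} = \frac{1}{21528906409853 + 2315506320 \sqrt{4853234}}$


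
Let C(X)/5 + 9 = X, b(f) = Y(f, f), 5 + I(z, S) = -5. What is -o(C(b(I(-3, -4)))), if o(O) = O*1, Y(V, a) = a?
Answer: 95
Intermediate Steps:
I(z, S) = -10 (I(z, S) = -5 - 5 = -10)
b(f) = f
C(X) = -45 + 5*X
o(O) = O
-o(C(b(I(-3, -4)))) = -(-45 + 5*(-10)) = -(-45 - 50) = -1*(-95) = 95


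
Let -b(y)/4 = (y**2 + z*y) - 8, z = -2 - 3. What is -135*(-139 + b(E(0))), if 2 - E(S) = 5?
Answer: 27405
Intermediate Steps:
z = -5
E(S) = -3 (E(S) = 2 - 1*5 = 2 - 5 = -3)
b(y) = 32 - 4*y**2 + 20*y (b(y) = -4*((y**2 - 5*y) - 8) = -4*(-8 + y**2 - 5*y) = 32 - 4*y**2 + 20*y)
-135*(-139 + b(E(0))) = -135*(-139 + (32 - 4*(-3)**2 + 20*(-3))) = -135*(-139 + (32 - 4*9 - 60)) = -135*(-139 + (32 - 36 - 60)) = -135*(-139 - 64) = -135*(-203) = 27405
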